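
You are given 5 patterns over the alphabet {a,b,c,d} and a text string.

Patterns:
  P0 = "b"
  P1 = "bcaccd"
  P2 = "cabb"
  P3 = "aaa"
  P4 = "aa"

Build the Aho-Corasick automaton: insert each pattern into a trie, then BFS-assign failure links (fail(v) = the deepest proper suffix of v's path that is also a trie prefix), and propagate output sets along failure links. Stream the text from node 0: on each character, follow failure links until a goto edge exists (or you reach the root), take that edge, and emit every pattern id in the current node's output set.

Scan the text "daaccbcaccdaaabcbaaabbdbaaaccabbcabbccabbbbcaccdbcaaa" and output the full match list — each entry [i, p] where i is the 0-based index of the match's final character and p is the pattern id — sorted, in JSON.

Construct AC machine:
Trie nodes:
  n0 'ε': a→11 b→1 c→7
  n1 'b': c→2  ←P0
  n2 'bc': a→3
  n3 'bca': c→4
  n4 'bcac': c→5
  n5 'bcacc': d→6
  n6 'bcaccd': ·  ←P1
  n7 'c': a→8
  n8 'ca': b→9
  n9 'cab': b→10
  n10 'cabb': ·  ←P2
  n11 'a': a→12
  n12 'aa': a→13  ←P4
  n13 'aaa': ·  ←P3

BFS fail/out derivation:
  fail(1) 'b': from fail(0)=0 chase 'b': 0 ⇒ 0;  out={0}∪out(0)={0}
  fail(7) 'c': from fail(0)=0 chase 'c': 0 ⇒ 0;  out=∅∪out(0)=∅
  fail(11) 'a': from fail(0)=0 chase 'a': 0 ⇒ 0;  out=∅∪out(0)=∅
  fail(2) 'bc': from fail(1)=0 chase 'c': 0 ⇒ 7;  out=∅∪out(7)=∅
  fail(8) 'ca': from fail(7)=0 chase 'a': 0 ⇒ 11;  out=∅∪out(11)=∅
  fail(12) 'aa': from fail(11)=0 chase 'a': 0 ⇒ 11;  out={4}∪out(11)={4}
  fail(3) 'bca': from fail(2)=7 chase 'a': 7 ⇒ 8;  out=∅∪out(8)=∅
  fail(9) 'cab': from fail(8)=11 chase 'b': 11→0 ⇒ 1;  out=∅∪out(1)={0}
  fail(13) 'aaa': from fail(12)=11 chase 'a': 11 ⇒ 12;  out={3}∪out(12)={3,4}
  fail(4) 'bcac': from fail(3)=8 chase 'c': 8→11→0 ⇒ 7;  out=∅∪out(7)=∅
  fail(10) 'cabb': from fail(9)=1 chase 'b': 1→0 ⇒ 1;  out={2}∪out(1)={0,2}
  fail(5) 'bcacc': from fail(4)=7 chase 'c': 7→0 ⇒ 7;  out=∅∪out(7)=∅
  fail(6) 'bcaccd': from fail(5)=7 chase 'd': 7→0 ⇒ 0;  out={1}∪out(0)={1}

Run:
i=0 'd': node 0→0
i=1 'a': node 0→11
i=2 'a': node 11→12  → match P4@[1:2]
i=3 'c': node 12→7 ·f
i=4 'c': node 7→7 ·f
i=5 'b': node 7→1 ·f  → match P0@[5:5]
i=6 'c': node 1→2
i=7 'a': node 2→3
i=8 'c': node 3→4
i=9 'c': node 4→5
i=10 'd': node 5→6  → match P1@[5:10]
i=11 'a': node 6→11 ·f
i=12 'a': node 11→12  → match P4@[11:12]
i=13 'a': node 12→13  → match P3@[11:13],P4@[12:13]
i=14 'b': node 13→1 ·f  → match P0@[14:14]
i=15 'c': node 1→2
i=16 'b': node 2→1 ·f  → match P0@[16:16]
i=17 'a': node 1→11 ·f
i=18 'a': node 11→12  → match P4@[17:18]
i=19 'a': node 12→13  → match P3@[17:19],P4@[18:19]
i=20 'b': node 13→1 ·f  → match P0@[20:20]
i=21 'b': node 1→1 ·f  → match P0@[21:21]
i=22 'd': node 1→0 ·f
i=23 'b': node 0→1  → match P0@[23:23]
i=24 'a': node 1→11 ·f
i=25 'a': node 11→12  → match P4@[24:25]
i=26 'a': node 12→13  → match P3@[24:26],P4@[25:26]
i=27 'c': node 13→7 ·f
i=28 'c': node 7→7 ·f
i=29 'a': node 7→8
i=30 'b': node 8→9  → match P0@[30:30]
i=31 'b': node 9→10  → match P0@[31:31],P2@[28:31]
i=32 'c': node 10→2 ·f
i=33 'a': node 2→3
i=34 'b': node 3→9 ·f  → match P0@[34:34]
i=35 'b': node 9→10  → match P0@[35:35],P2@[32:35]
i=36 'c': node 10→2 ·f
i=37 'c': node 2→7 ·f
i=38 'a': node 7→8
i=39 'b': node 8→9  → match P0@[39:39]
i=40 'b': node 9→10  → match P0@[40:40],P2@[37:40]
i=41 'b': node 10→1 ·f  → match P0@[41:41]
i=42 'b': node 1→1 ·f  → match P0@[42:42]
i=43 'c': node 1→2
i=44 'a': node 2→3
i=45 'c': node 3→4
i=46 'c': node 4→5
i=47 'd': node 5→6  → match P1@[42:47]
i=48 'b': node 6→1 ·f  → match P0@[48:48]
i=49 'c': node 1→2
i=50 'a': node 2→3
i=51 'a': node 3→12 ·f  → match P4@[50:51]
i=52 'a': node 12→13  → match P3@[50:52],P4@[51:52]

All matches (sorted): [[2,4],[5,0],[10,1],[12,4],[13,3],[13,4],[14,0],[16,0],[18,4],[19,3],[19,4],[20,0],[21,0],[23,0],[25,4],[26,3],[26,4],[30,0],[31,0],[31,2],[34,0],[35,0],[35,2],[39,0],[40,0],[40,2],[41,0],[42,0],[47,1],[48,0],[51,4],[52,3],[52,4]]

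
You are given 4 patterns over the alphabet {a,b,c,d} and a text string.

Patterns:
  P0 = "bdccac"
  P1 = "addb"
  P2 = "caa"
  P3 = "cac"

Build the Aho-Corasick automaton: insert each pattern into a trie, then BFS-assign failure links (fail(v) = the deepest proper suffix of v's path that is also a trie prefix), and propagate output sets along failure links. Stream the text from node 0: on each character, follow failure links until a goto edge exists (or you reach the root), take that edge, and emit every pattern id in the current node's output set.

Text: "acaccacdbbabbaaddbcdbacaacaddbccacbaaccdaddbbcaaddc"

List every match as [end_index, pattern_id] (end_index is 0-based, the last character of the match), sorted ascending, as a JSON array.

Construct AC machine:
Trie nodes:
  n0 'ε': a→7 b→1 c→11
  n1 'b': d→2
  n2 'bd': c→3
  n3 'bdc': c→4
  n4 'bdcc': a→5
  n5 'bdcca': c→6
  n6 'bdccac': ·  ←P0
  n7 'a': d→8
  n8 'ad': d→9
  n9 'add': b→10
  n10 'addb': ·  ←P1
  n11 'c': a→12
  n12 'ca': a→13 c→14
  n13 'caa': ·  ←P2
  n14 'cac': ·  ←P3

BFS fail/out derivation:
  fail(1) 'b': from fail(0)=0 chase 'b': 0 ⇒ 0;  out=∅∪out(0)=∅
  fail(7) 'a': from fail(0)=0 chase 'a': 0 ⇒ 0;  out=∅∪out(0)=∅
  fail(11) 'c': from fail(0)=0 chase 'c': 0 ⇒ 0;  out=∅∪out(0)=∅
  fail(2) 'bd': from fail(1)=0 chase 'd': 0 ⇒ 0;  out=∅∪out(0)=∅
  fail(8) 'ad': from fail(7)=0 chase 'd': 0 ⇒ 0;  out=∅∪out(0)=∅
  fail(12) 'ca': from fail(11)=0 chase 'a': 0 ⇒ 7;  out=∅∪out(7)=∅
  fail(3) 'bdc': from fail(2)=0 chase 'c': 0 ⇒ 11;  out=∅∪out(11)=∅
  fail(9) 'add': from fail(8)=0 chase 'd': 0 ⇒ 0;  out=∅∪out(0)=∅
  fail(13) 'caa': from fail(12)=7 chase 'a': 7→0 ⇒ 7;  out={2}∪out(7)={2}
  fail(14) 'cac': from fail(12)=7 chase 'c': 7→0 ⇒ 11;  out={3}∪out(11)={3}
  fail(4) 'bdcc': from fail(3)=11 chase 'c': 11→0 ⇒ 11;  out=∅∪out(11)=∅
  fail(10) 'addb': from fail(9)=0 chase 'b': 0 ⇒ 1;  out={1}∪out(1)={1}
  fail(5) 'bdcca': from fail(4)=11 chase 'a': 11 ⇒ 12;  out=∅∪out(12)=∅
  fail(6) 'bdccac': from fail(5)=12 chase 'c': 12 ⇒ 14;  out={0}∪out(14)={0,3}

Scan:
pos 0 'a': at 7
pos 1 'c': at 11 (via fail)
pos 2 'a': at 12
pos 3 'c': at 14  → match P3@[1:3]
pos 4 'c': at 11 (via fail)
pos 5 'a': at 12
pos 6 'c': at 14  → match P3@[4:6]
pos 7 'd': at 0 (via fail)
pos 8 'b': at 1
pos 9 'b': at 1 (via fail)
pos 10 'a': at 7 (via fail)
pos 11 'b': at 1 (via fail)
pos 12 'b': at 1 (via fail)
pos 13 'a': at 7 (via fail)
pos 14 'a': at 7 (via fail)
pos 15 'd': at 8
pos 16 'd': at 9
pos 17 'b': at 10  → match P1@[14:17]
pos 18 'c': at 11 (via fail)
pos 19 'd': at 0 (via fail)
pos 20 'b': at 1
pos 21 'a': at 7 (via fail)
pos 22 'c': at 11 (via fail)
pos 23 'a': at 12
pos 24 'a': at 13  → match P2@[22:24]
pos 25 'c': at 11 (via fail)
pos 26 'a': at 12
pos 27 'd': at 8 (via fail)
pos 28 'd': at 9
pos 29 'b': at 10  → match P1@[26:29]
pos 30 'c': at 11 (via fail)
pos 31 'c': at 11 (via fail)
pos 32 'a': at 12
pos 33 'c': at 14  → match P3@[31:33]
pos 34 'b': at 1 (via fail)
pos 35 'a': at 7 (via fail)
pos 36 'a': at 7 (via fail)
pos 37 'c': at 11 (via fail)
pos 38 'c': at 11 (via fail)
pos 39 'd': at 0 (via fail)
pos 40 'a': at 7
pos 41 'd': at 8
pos 42 'd': at 9
pos 43 'b': at 10  → match P1@[40:43]
pos 44 'b': at 1 (via fail)
pos 45 'c': at 11 (via fail)
pos 46 'a': at 12
pos 47 'a': at 13  → match P2@[45:47]
pos 48 'd': at 8 (via fail)
pos 49 'd': at 9
pos 50 'c': at 11 (via fail)

Result: [[3,3],[6,3],[17,1],[24,2],[29,1],[33,3],[43,1],[47,2]]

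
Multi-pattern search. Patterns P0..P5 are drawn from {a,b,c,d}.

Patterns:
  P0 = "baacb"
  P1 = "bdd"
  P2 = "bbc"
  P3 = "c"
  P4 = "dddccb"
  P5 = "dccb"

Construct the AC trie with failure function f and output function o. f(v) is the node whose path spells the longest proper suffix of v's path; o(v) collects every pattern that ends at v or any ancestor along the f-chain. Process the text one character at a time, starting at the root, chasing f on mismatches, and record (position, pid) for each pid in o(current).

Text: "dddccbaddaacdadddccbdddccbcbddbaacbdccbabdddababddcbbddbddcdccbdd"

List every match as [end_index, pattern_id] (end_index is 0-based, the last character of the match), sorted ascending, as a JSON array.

Build automaton:
Trie nodes:
  0='ε' goto b→1 c→10 d→11
  1='b' goto a→2 b→8 d→6
  2='ba' goto a→3
  3='baa' goto c→4
  4='baac' goto b→5
  5='baacb' goto ·  ←P0
  6='bd' goto d→7
  7='bdd' goto ·  ←P1
  8='bb' goto c→9
  9='bbc' goto ·  ←P2
  10='c' goto ·  ←P3
  11='d' goto c→17 d→12
  12='dd' goto d→13
  13='ddd' goto c→14
  14='dddc' goto c→15
  15='dddcc' goto b→16
  16='dddccb' goto ·  ←P4
  17='dc' goto c→18
  18='dcc' goto b→19
  19='dccb' goto ·  ←P5

Failure links (BFS by depth):
  n1('b'): parent n0 fail=0; on 'b' 0 → fail=0;  out ∅∪∅=∅
  n10('c'): parent n0 fail=0; on 'c' 0 → fail=0;  out {3}∪∅={3}
  n11('d'): parent n0 fail=0; on 'd' 0 → fail=0;  out ∅∪∅=∅
  n2('ba'): parent n1 fail=0; on 'a' 0 → fail=0;  out ∅∪∅=∅
  n6('bd'): parent n1 fail=0; on 'd' 0 → fail=11;  out ∅∪∅=∅
  n8('bb'): parent n1 fail=0; on 'b' 0 → fail=1;  out ∅∪∅=∅
  n12('dd'): parent n11 fail=0; on 'd' 0 → fail=11;  out ∅∪∅=∅
  n17('dc'): parent n11 fail=0; on 'c' 0 → fail=10;  out ∅∪{3}={3}
  n3('baa'): parent n2 fail=0; on 'a' 0 → fail=0;  out ∅∪∅=∅
  n7('bdd'): parent n6 fail=11; on 'd' 11 → fail=12;  out {1}∪∅={1}
  n9('bbc'): parent n8 fail=1; on 'c' 1→0 → fail=10;  out {2}∪{3}={2,3}
  n13('ddd'): parent n12 fail=11; on 'd' 11 → fail=12;  out ∅∪∅=∅
  n18('dcc'): parent n17 fail=10; on 'c' 10→0 → fail=10;  out ∅∪{3}={3}
  n4('baac'): parent n3 fail=0; on 'c' 0 → fail=10;  out ∅∪{3}={3}
  n14('dddc'): parent n13 fail=12; on 'c' 12→11 → fail=17;  out ∅∪{3}={3}
  n19('dccb'): parent n18 fail=10; on 'b' 10→0 → fail=1;  out {5}∪∅={5}
  n5('baacb'): parent n4 fail=10; on 'b' 10→0 → fail=1;  out {0}∪∅={0}
  n15('dddcc'): parent n14 fail=17; on 'c' 17 → fail=18;  out ∅∪{3}={3}
  n16('dddccb'): parent n15 fail=18; on 'b' 18 → fail=19;  out {4}∪{5}={4,5}

Scan:
i=0 'd': node 0→11
i=1 'd': node 11→12
i=2 'd': node 12→13
i=3 'c': node 13→14  ** P3@[3:3]
i=4 'c': node 14→15  ** P3@[4:4]
i=5 'b': node 15→16  ** P4@[0:5],P5@[2:5]
i=6 'a': node 16→2 (via fail)
i=7 'd': node 2→11 (via fail)
i=8 'd': node 11→12
i=9 'a': node 12→0 (via fail)
i=10 'a': node 0→0
i=11 'c': node 0→10  ** P3@[11:11]
i=12 'd': node 10→11 (via fail)
i=13 'a': node 11→0 (via fail)
i=14 'd': node 0→11
i=15 'd': node 11→12
i=16 'd': node 12→13
i=17 'c': node 13→14  ** P3@[17:17]
i=18 'c': node 14→15  ** P3@[18:18]
i=19 'b': node 15→16  ** P4@[14:19],P5@[16:19]
i=20 'd': node 16→6 (via fail)
i=21 'd': node 6→7  ** P1@[19:21]
i=22 'd': node 7→13 (via fail)
i=23 'c': node 13→14  ** P3@[23:23]
i=24 'c': node 14→15  ** P3@[24:24]
i=25 'b': node 15→16  ** P4@[20:25],P5@[22:25]
i=26 'c': node 16→10 (via fail)  ** P3@[26:26]
i=27 'b': node 10→1 (via fail)
i=28 'd': node 1→6
i=29 'd': node 6→7  ** P1@[27:29]
i=30 'b': node 7→1 (via fail)
i=31 'a': node 1→2
i=32 'a': node 2→3
i=33 'c': node 3→4  ** P3@[33:33]
i=34 'b': node 4→5  ** P0@[30:34]
i=35 'd': node 5→6 (via fail)
i=36 'c': node 6→17 (via fail)  ** P3@[36:36]
i=37 'c': node 17→18  ** P3@[37:37]
i=38 'b': node 18→19  ** P5@[35:38]
i=39 'a': node 19→2 (via fail)
i=40 'b': node 2→1 (via fail)
i=41 'd': node 1→6
i=42 'd': node 6→7  ** P1@[40:42]
i=43 'd': node 7→13 (via fail)
i=44 'a': node 13→0 (via fail)
i=45 'b': node 0→1
i=46 'a': node 1→2
i=47 'b': node 2→1 (via fail)
i=48 'd': node 1→6
i=49 'd': node 6→7  ** P1@[47:49]
i=50 'c': node 7→17 (via fail)  ** P3@[50:50]
i=51 'b': node 17→1 (via fail)
i=52 'b': node 1→8
i=53 'd': node 8→6 (via fail)
i=54 'd': node 6→7  ** P1@[52:54]
i=55 'b': node 7→1 (via fail)
i=56 'd': node 1→6
i=57 'd': node 6→7  ** P1@[55:57]
i=58 'c': node 7→17 (via fail)  ** P3@[58:58]
i=59 'd': node 17→11 (via fail)
i=60 'c': node 11→17  ** P3@[60:60]
i=61 'c': node 17→18  ** P3@[61:61]
i=62 'b': node 18→19  ** P5@[59:62]
i=63 'd': node 19→6 (via fail)
i=64 'd': node 6→7  ** P1@[62:64]

All matches (sorted): [[3,3],[4,3],[5,4],[5,5],[11,3],[17,3],[18,3],[19,4],[19,5],[21,1],[23,3],[24,3],[25,4],[25,5],[26,3],[29,1],[33,3],[34,0],[36,3],[37,3],[38,5],[42,1],[49,1],[50,3],[54,1],[57,1],[58,3],[60,3],[61,3],[62,5],[64,1]]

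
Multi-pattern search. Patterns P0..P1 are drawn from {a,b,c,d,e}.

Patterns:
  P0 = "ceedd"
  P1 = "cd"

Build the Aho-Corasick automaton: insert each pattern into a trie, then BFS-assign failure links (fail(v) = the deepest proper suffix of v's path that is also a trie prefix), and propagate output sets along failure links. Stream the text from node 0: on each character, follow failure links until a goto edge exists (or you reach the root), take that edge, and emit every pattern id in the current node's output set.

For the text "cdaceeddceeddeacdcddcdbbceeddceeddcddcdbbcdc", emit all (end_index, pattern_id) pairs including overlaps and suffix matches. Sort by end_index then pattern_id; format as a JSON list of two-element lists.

Build automaton:
Trie (insert patterns):
  0='ε' goto c→1
  1='c' goto d→6 e→2
  2='ce' goto e→3
  3='cee' goto d→4
  4='ceed' goto d→5
  5='ceedd' goto ·  ←P0
  6='cd' goto ·  ←P1

BFS fail/out derivation:
  n1('c'): parent n0 fail=0; on 'c' 0 → fail=0;  out ∅∪∅=∅
  n2('ce'): parent n1 fail=0; on 'e' 0 → fail=0;  out ∅∪∅=∅
  n6('cd'): parent n1 fail=0; on 'd' 0 → fail=0;  out {1}∪∅={1}
  n3('cee'): parent n2 fail=0; on 'e' 0 → fail=0;  out ∅∪∅=∅
  n4('ceed'): parent n3 fail=0; on 'd' 0 → fail=0;  out ∅∪∅=∅
  n5('ceedd'): parent n4 fail=0; on 'd' 0 → fail=0;  out {0}∪∅={0}

Scan:
[0] read 'c'  n0⇒n1
[1] read 'd'  n1⇒n6  ** P1@[0:1]
[2] read 'a'  n6⇒n0 (via fail)
[3] read 'c'  n0⇒n1
[4] read 'e'  n1⇒n2
[5] read 'e'  n2⇒n3
[6] read 'd'  n3⇒n4
[7] read 'd'  n4⇒n5  ** P0@[3:7]
[8] read 'c'  n5⇒n1 (via fail)
[9] read 'e'  n1⇒n2
[10] read 'e'  n2⇒n3
[11] read 'd'  n3⇒n4
[12] read 'd'  n4⇒n5  ** P0@[8:12]
[13] read 'e'  n5⇒n0 (via fail)
[14] read 'a'  n0⇒n0
[15] read 'c'  n0⇒n1
[16] read 'd'  n1⇒n6  ** P1@[15:16]
[17] read 'c'  n6⇒n1 (via fail)
[18] read 'd'  n1⇒n6  ** P1@[17:18]
[19] read 'd'  n6⇒n0 (via fail)
[20] read 'c'  n0⇒n1
[21] read 'd'  n1⇒n6  ** P1@[20:21]
[22] read 'b'  n6⇒n0 (via fail)
[23] read 'b'  n0⇒n0
[24] read 'c'  n0⇒n1
[25] read 'e'  n1⇒n2
[26] read 'e'  n2⇒n3
[27] read 'd'  n3⇒n4
[28] read 'd'  n4⇒n5  ** P0@[24:28]
[29] read 'c'  n5⇒n1 (via fail)
[30] read 'e'  n1⇒n2
[31] read 'e'  n2⇒n3
[32] read 'd'  n3⇒n4
[33] read 'd'  n4⇒n5  ** P0@[29:33]
[34] read 'c'  n5⇒n1 (via fail)
[35] read 'd'  n1⇒n6  ** P1@[34:35]
[36] read 'd'  n6⇒n0 (via fail)
[37] read 'c'  n0⇒n1
[38] read 'd'  n1⇒n6  ** P1@[37:38]
[39] read 'b'  n6⇒n0 (via fail)
[40] read 'b'  n0⇒n0
[41] read 'c'  n0⇒n1
[42] read 'd'  n1⇒n6  ** P1@[41:42]
[43] read 'c'  n6⇒n1 (via fail)

All matches (sorted): [[1,1],[7,0],[12,0],[16,1],[18,1],[21,1],[28,0],[33,0],[35,1],[38,1],[42,1]]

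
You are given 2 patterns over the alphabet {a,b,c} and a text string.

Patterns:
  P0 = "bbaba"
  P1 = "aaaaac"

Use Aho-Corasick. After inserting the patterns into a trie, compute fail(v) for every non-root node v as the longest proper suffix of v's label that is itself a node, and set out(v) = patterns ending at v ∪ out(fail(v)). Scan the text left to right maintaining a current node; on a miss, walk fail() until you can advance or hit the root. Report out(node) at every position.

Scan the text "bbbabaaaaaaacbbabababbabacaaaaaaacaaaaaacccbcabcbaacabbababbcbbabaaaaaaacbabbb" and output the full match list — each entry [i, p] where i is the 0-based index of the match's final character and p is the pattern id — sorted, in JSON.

Build automaton:
Trie (insert patterns):
  n0 'ε': a→6 b→1
  n1 'b': b→2
  n2 'bb': a→3
  n3 'bba': b→4
  n4 'bbab': a→5
  n5 'bbaba': ·  ←P0
  n6 'a': a→7
  n7 'aa': a→8
  n8 'aaa': a→9
  n9 'aaaa': a→10
  n10 'aaaaa': c→11
  n11 'aaaaac': ·  ←P1

BFS fail/out derivation:
  fail(1) 'b': from fail(0)=0 chase 'b': 0 ⇒ 0;  out=∅∪out(0)=∅
  fail(6) 'a': from fail(0)=0 chase 'a': 0 ⇒ 0;  out=∅∪out(0)=∅
  fail(2) 'bb': from fail(1)=0 chase 'b': 0 ⇒ 1;  out=∅∪out(1)=∅
  fail(7) 'aa': from fail(6)=0 chase 'a': 0 ⇒ 6;  out=∅∪out(6)=∅
  fail(3) 'bba': from fail(2)=1 chase 'a': 1→0 ⇒ 6;  out=∅∪out(6)=∅
  fail(8) 'aaa': from fail(7)=6 chase 'a': 6 ⇒ 7;  out=∅∪out(7)=∅
  fail(4) 'bbab': from fail(3)=6 chase 'b': 6→0 ⇒ 1;  out=∅∪out(1)=∅
  fail(9) 'aaaa': from fail(8)=7 chase 'a': 7 ⇒ 8;  out=∅∪out(8)=∅
  fail(5) 'bbaba': from fail(4)=1 chase 'a': 1→0 ⇒ 6;  out={0}∪out(6)={0}
  fail(10) 'aaaaa': from fail(9)=8 chase 'a': 8 ⇒ 9;  out=∅∪out(9)=∅
  fail(11) 'aaaaac': from fail(10)=9 chase 'c': 9→8→7→6→0 ⇒ 0;  out={1}∪out(0)={1}

Run:
[0] read 'b'  n0⇒n1
[1] read 'b'  n1⇒n2
[2] read 'b'  n2⇒n2 (via fail)
[3] read 'a'  n2⇒n3
[4] read 'b'  n3⇒n4
[5] read 'a'  n4⇒n5  ** P0@[1:5]
[6] read 'a'  n5⇒n7 (via fail)
[7] read 'a'  n7⇒n8
[8] read 'a'  n8⇒n9
[9] read 'a'  n9⇒n10
[10] read 'a'  n10⇒n10 (via fail)
[11] read 'a'  n10⇒n10 (via fail)
[12] read 'c'  n10⇒n11  ** P1@[7:12]
[13] read 'b'  n11⇒n1 (via fail)
[14] read 'b'  n1⇒n2
[15] read 'a'  n2⇒n3
[16] read 'b'  n3⇒n4
[17] read 'a'  n4⇒n5  ** P0@[13:17]
[18] read 'b'  n5⇒n1 (via fail)
[19] read 'a'  n1⇒n6 (via fail)
[20] read 'b'  n6⇒n1 (via fail)
[21] read 'b'  n1⇒n2
[22] read 'a'  n2⇒n3
[23] read 'b'  n3⇒n4
[24] read 'a'  n4⇒n5  ** P0@[20:24]
[25] read 'c'  n5⇒n0 (via fail)
[26] read 'a'  n0⇒n6
[27] read 'a'  n6⇒n7
[28] read 'a'  n7⇒n8
[29] read 'a'  n8⇒n9
[30] read 'a'  n9⇒n10
[31] read 'a'  n10⇒n10 (via fail)
[32] read 'a'  n10⇒n10 (via fail)
[33] read 'c'  n10⇒n11  ** P1@[28:33]
[34] read 'a'  n11⇒n6 (via fail)
[35] read 'a'  n6⇒n7
[36] read 'a'  n7⇒n8
[37] read 'a'  n8⇒n9
[38] read 'a'  n9⇒n10
[39] read 'a'  n10⇒n10 (via fail)
[40] read 'c'  n10⇒n11  ** P1@[35:40]
[41] read 'c'  n11⇒n0 (via fail)
[42] read 'c'  n0⇒n0
[43] read 'b'  n0⇒n1
[44] read 'c'  n1⇒n0 (via fail)
[45] read 'a'  n0⇒n6
[46] read 'b'  n6⇒n1 (via fail)
[47] read 'c'  n1⇒n0 (via fail)
[48] read 'b'  n0⇒n1
[49] read 'a'  n1⇒n6 (via fail)
[50] read 'a'  n6⇒n7
[51] read 'c'  n7⇒n0 (via fail)
[52] read 'a'  n0⇒n6
[53] read 'b'  n6⇒n1 (via fail)
[54] read 'b'  n1⇒n2
[55] read 'a'  n2⇒n3
[56] read 'b'  n3⇒n4
[57] read 'a'  n4⇒n5  ** P0@[53:57]
[58] read 'b'  n5⇒n1 (via fail)
[59] read 'b'  n1⇒n2
[60] read 'c'  n2⇒n0 (via fail)
[61] read 'b'  n0⇒n1
[62] read 'b'  n1⇒n2
[63] read 'a'  n2⇒n3
[64] read 'b'  n3⇒n4
[65] read 'a'  n4⇒n5  ** P0@[61:65]
[66] read 'a'  n5⇒n7 (via fail)
[67] read 'a'  n7⇒n8
[68] read 'a'  n8⇒n9
[69] read 'a'  n9⇒n10
[70] read 'a'  n10⇒n10 (via fail)
[71] read 'a'  n10⇒n10 (via fail)
[72] read 'c'  n10⇒n11  ** P1@[67:72]
[73] read 'b'  n11⇒n1 (via fail)
[74] read 'a'  n1⇒n6 (via fail)
[75] read 'b'  n6⇒n1 (via fail)
[76] read 'b'  n1⇒n2
[77] read 'b'  n2⇒n2 (via fail)

Result: [[5,0],[12,1],[17,0],[24,0],[33,1],[40,1],[57,0],[65,0],[72,1]]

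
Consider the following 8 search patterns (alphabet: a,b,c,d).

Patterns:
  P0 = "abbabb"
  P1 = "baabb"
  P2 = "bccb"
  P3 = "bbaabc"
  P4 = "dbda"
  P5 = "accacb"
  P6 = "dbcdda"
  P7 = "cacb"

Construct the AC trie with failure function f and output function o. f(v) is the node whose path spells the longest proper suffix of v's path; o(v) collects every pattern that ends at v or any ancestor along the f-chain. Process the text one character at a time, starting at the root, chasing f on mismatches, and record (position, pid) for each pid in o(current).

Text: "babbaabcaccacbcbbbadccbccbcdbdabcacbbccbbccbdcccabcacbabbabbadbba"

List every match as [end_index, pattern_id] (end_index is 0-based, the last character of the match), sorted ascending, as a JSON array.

Build:
Trie (insert patterns):
  n0 'ε': a→1 b→7 c→33 d→20
  n1 'a': b→2 c→24
  n2 'ab': b→3
  n3 'abb': a→4
  n4 'abba': b→5
  n5 'abbab': b→6
  n6 'abbabb': ·  ←P0
  n7 'b': a→8 b→15 c→12
  n8 'ba': a→9
  n9 'baa': b→10
  n10 'baab': b→11
  n11 'baabb': ·  ←P1
  n12 'bc': c→13
  n13 'bcc': b→14
  n14 'bccb': ·  ←P2
  n15 'bb': a→16
  n16 'bba': a→17
  n17 'bbaa': b→18
  n18 'bbaab': c→19
  n19 'bbaabc': ·  ←P3
  n20 'd': b→21
  n21 'db': c→29 d→22
  n22 'dbd': a→23
  n23 'dbda': ·  ←P4
  n24 'ac': c→25
  n25 'acc': a→26
  n26 'acca': c→27
  n27 'accac': b→28
  n28 'accacb': ·  ←P5
  n29 'dbc': d→30
  n30 'dbcd': d→31
  n31 'dbcdd': a→32
  n32 'dbcdda': ·  ←P6
  n33 'c': a→34
  n34 'ca': c→35
  n35 'cac': b→36
  n36 'cacb': ·  ←P7

BFS fail/out derivation:
  fail(1) 'a': from fail(0)=0 chase 'a': 0 ⇒ 0;  out=∅∪out(0)=∅
  fail(7) 'b': from fail(0)=0 chase 'b': 0 ⇒ 0;  out=∅∪out(0)=∅
  fail(20) 'd': from fail(0)=0 chase 'd': 0 ⇒ 0;  out=∅∪out(0)=∅
  fail(33) 'c': from fail(0)=0 chase 'c': 0 ⇒ 0;  out=∅∪out(0)=∅
  fail(2) 'ab': from fail(1)=0 chase 'b': 0 ⇒ 7;  out=∅∪out(7)=∅
  fail(8) 'ba': from fail(7)=0 chase 'a': 0 ⇒ 1;  out=∅∪out(1)=∅
  fail(12) 'bc': from fail(7)=0 chase 'c': 0 ⇒ 33;  out=∅∪out(33)=∅
  fail(15) 'bb': from fail(7)=0 chase 'b': 0 ⇒ 7;  out=∅∪out(7)=∅
  fail(21) 'db': from fail(20)=0 chase 'b': 0 ⇒ 7;  out=∅∪out(7)=∅
  fail(24) 'ac': from fail(1)=0 chase 'c': 0 ⇒ 33;  out=∅∪out(33)=∅
  fail(34) 'ca': from fail(33)=0 chase 'a': 0 ⇒ 1;  out=∅∪out(1)=∅
  fail(3) 'abb': from fail(2)=7 chase 'b': 7 ⇒ 15;  out=∅∪out(15)=∅
  fail(9) 'baa': from fail(8)=1 chase 'a': 1→0 ⇒ 1;  out=∅∪out(1)=∅
  fail(13) 'bcc': from fail(12)=33 chase 'c': 33→0 ⇒ 33;  out=∅∪out(33)=∅
  fail(16) 'bba': from fail(15)=7 chase 'a': 7 ⇒ 8;  out=∅∪out(8)=∅
  fail(22) 'dbd': from fail(21)=7 chase 'd': 7→0 ⇒ 20;  out=∅∪out(20)=∅
  fail(25) 'acc': from fail(24)=33 chase 'c': 33→0 ⇒ 33;  out=∅∪out(33)=∅
  fail(29) 'dbc': from fail(21)=7 chase 'c': 7 ⇒ 12;  out=∅∪out(12)=∅
  fail(35) 'cac': from fail(34)=1 chase 'c': 1 ⇒ 24;  out=∅∪out(24)=∅
  fail(4) 'abba': from fail(3)=15 chase 'a': 15 ⇒ 16;  out=∅∪out(16)=∅
  fail(10) 'baab': from fail(9)=1 chase 'b': 1 ⇒ 2;  out=∅∪out(2)=∅
  fail(14) 'bccb': from fail(13)=33 chase 'b': 33→0 ⇒ 7;  out={2}∪out(7)={2}
  fail(17) 'bbaa': from fail(16)=8 chase 'a': 8 ⇒ 9;  out=∅∪out(9)=∅
  fail(23) 'dbda': from fail(22)=20 chase 'a': 20→0 ⇒ 1;  out={4}∪out(1)={4}
  fail(26) 'acca': from fail(25)=33 chase 'a': 33 ⇒ 34;  out=∅∪out(34)=∅
  fail(30) 'dbcd': from fail(29)=12 chase 'd': 12→33→0 ⇒ 20;  out=∅∪out(20)=∅
  fail(36) 'cacb': from fail(35)=24 chase 'b': 24→33→0 ⇒ 7;  out={7}∪out(7)={7}
  fail(5) 'abbab': from fail(4)=16 chase 'b': 16→8→1 ⇒ 2;  out=∅∪out(2)=∅
  fail(11) 'baabb': from fail(10)=2 chase 'b': 2 ⇒ 3;  out={1}∪out(3)={1}
  fail(18) 'bbaab': from fail(17)=9 chase 'b': 9 ⇒ 10;  out=∅∪out(10)=∅
  fail(27) 'accac': from fail(26)=34 chase 'c': 34 ⇒ 35;  out=∅∪out(35)=∅
  fail(31) 'dbcdd': from fail(30)=20 chase 'd': 20→0 ⇒ 20;  out=∅∪out(20)=∅
  fail(6) 'abbabb': from fail(5)=2 chase 'b': 2 ⇒ 3;  out={0}∪out(3)={0}
  fail(19) 'bbaabc': from fail(18)=10 chase 'c': 10→2→7 ⇒ 12;  out={3}∪out(12)={3}
  fail(28) 'accacb': from fail(27)=35 chase 'b': 35 ⇒ 36;  out={5}∪out(36)={5,7}
  fail(32) 'dbcdda': from fail(31)=20 chase 'a': 20→0 ⇒ 1;  out={6}∪out(1)={6}

Run:
pos 0 'b': at 7
pos 1 'a': at 8
pos 2 'b': at 2 ·f
pos 3 'b': at 3
pos 4 'a': at 4
pos 5 'a': at 17 ·f
pos 6 'b': at 18
pos 7 'c': at 19  emit P3@[2:7]
pos 8 'a': at 34 ·f
pos 9 'c': at 35
pos 10 'c': at 25 ·f
pos 11 'a': at 26
pos 12 'c': at 27
pos 13 'b': at 28  emit P5@[8:13],P7@[10:13]
pos 14 'c': at 12 ·f
pos 15 'b': at 7 ·f
pos 16 'b': at 15
pos 17 'b': at 15 ·f
pos 18 'a': at 16
pos 19 'd': at 20 ·f
pos 20 'c': at 33 ·f
pos 21 'c': at 33 ·f
pos 22 'b': at 7 ·f
pos 23 'c': at 12
pos 24 'c': at 13
pos 25 'b': at 14  emit P2@[22:25]
pos 26 'c': at 12 ·f
pos 27 'd': at 20 ·f
pos 28 'b': at 21
pos 29 'd': at 22
pos 30 'a': at 23  emit P4@[27:30]
pos 31 'b': at 2 ·f
pos 32 'c': at 12 ·f
pos 33 'a': at 34 ·f
pos 34 'c': at 35
pos 35 'b': at 36  emit P7@[32:35]
pos 36 'b': at 15 ·f
pos 37 'c': at 12 ·f
pos 38 'c': at 13
pos 39 'b': at 14  emit P2@[36:39]
pos 40 'b': at 15 ·f
pos 41 'c': at 12 ·f
pos 42 'c': at 13
pos 43 'b': at 14  emit P2@[40:43]
pos 44 'd': at 20 ·f
pos 45 'c': at 33 ·f
pos 46 'c': at 33 ·f
pos 47 'c': at 33 ·f
pos 48 'a': at 34
pos 49 'b': at 2 ·f
pos 50 'c': at 12 ·f
pos 51 'a': at 34 ·f
pos 52 'c': at 35
pos 53 'b': at 36  emit P7@[50:53]
pos 54 'a': at 8 ·f
pos 55 'b': at 2 ·f
pos 56 'b': at 3
pos 57 'a': at 4
pos 58 'b': at 5
pos 59 'b': at 6  emit P0@[54:59]
pos 60 'a': at 4 ·f
pos 61 'd': at 20 ·f
pos 62 'b': at 21
pos 63 'b': at 15 ·f
pos 64 'a': at 16

Matches: [[7,3],[13,5],[13,7],[25,2],[30,4],[35,7],[39,2],[43,2],[53,7],[59,0]]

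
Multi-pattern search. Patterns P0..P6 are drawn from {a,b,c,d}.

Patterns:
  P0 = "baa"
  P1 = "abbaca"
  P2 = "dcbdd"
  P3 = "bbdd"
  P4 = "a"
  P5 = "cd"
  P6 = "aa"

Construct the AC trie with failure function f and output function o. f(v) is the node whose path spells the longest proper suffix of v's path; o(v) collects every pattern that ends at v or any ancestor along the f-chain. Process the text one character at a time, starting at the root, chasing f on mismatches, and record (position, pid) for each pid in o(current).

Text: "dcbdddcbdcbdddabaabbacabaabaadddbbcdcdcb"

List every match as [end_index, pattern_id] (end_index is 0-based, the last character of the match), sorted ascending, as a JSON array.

Build:
Trie (insert patterns):
  n0 'ε': a→4 b→1 c→18 d→10
  n1 'b': a→2 b→15
  n2 'ba': a→3
  n3 'baa': ·  ←P0
  n4 'a': a→20 b→5  ←P4
  n5 'ab': b→6
  n6 'abb': a→7
  n7 'abba': c→8
  n8 'abbac': a→9
  n9 'abbaca': ·  ←P1
  n10 'd': c→11
  n11 'dc': b→12
  n12 'dcb': d→13
  n13 'dcbd': d→14
  n14 'dcbdd': ·  ←P2
  n15 'bb': d→16
  n16 'bbd': d→17
  n17 'bbdd': ·  ←P3
  n18 'c': d→19
  n19 'cd': ·  ←P5
  n20 'aa': ·  ←P6

BFS fail/out derivation:
  fail(1) 'b': from fail(0)=0 chase 'b': 0 ⇒ 0;  out=∅∪out(0)=∅
  fail(4) 'a': from fail(0)=0 chase 'a': 0 ⇒ 0;  out={4}∪out(0)={4}
  fail(10) 'd': from fail(0)=0 chase 'd': 0 ⇒ 0;  out=∅∪out(0)=∅
  fail(18) 'c': from fail(0)=0 chase 'c': 0 ⇒ 0;  out=∅∪out(0)=∅
  fail(2) 'ba': from fail(1)=0 chase 'a': 0 ⇒ 4;  out=∅∪out(4)={4}
  fail(5) 'ab': from fail(4)=0 chase 'b': 0 ⇒ 1;  out=∅∪out(1)=∅
  fail(11) 'dc': from fail(10)=0 chase 'c': 0 ⇒ 18;  out=∅∪out(18)=∅
  fail(15) 'bb': from fail(1)=0 chase 'b': 0 ⇒ 1;  out=∅∪out(1)=∅
  fail(19) 'cd': from fail(18)=0 chase 'd': 0 ⇒ 10;  out={5}∪out(10)={5}
  fail(20) 'aa': from fail(4)=0 chase 'a': 0 ⇒ 4;  out={6}∪out(4)={4,6}
  fail(3) 'baa': from fail(2)=4 chase 'a': 4 ⇒ 20;  out={0}∪out(20)={0,4,6}
  fail(6) 'abb': from fail(5)=1 chase 'b': 1 ⇒ 15;  out=∅∪out(15)=∅
  fail(12) 'dcb': from fail(11)=18 chase 'b': 18→0 ⇒ 1;  out=∅∪out(1)=∅
  fail(16) 'bbd': from fail(15)=1 chase 'd': 1→0 ⇒ 10;  out=∅∪out(10)=∅
  fail(7) 'abba': from fail(6)=15 chase 'a': 15→1 ⇒ 2;  out=∅∪out(2)={4}
  fail(13) 'dcbd': from fail(12)=1 chase 'd': 1→0 ⇒ 10;  out=∅∪out(10)=∅
  fail(17) 'bbdd': from fail(16)=10 chase 'd': 10→0 ⇒ 10;  out={3}∪out(10)={3}
  fail(8) 'abbac': from fail(7)=2 chase 'c': 2→4→0 ⇒ 18;  out=∅∪out(18)=∅
  fail(14) 'dcbdd': from fail(13)=10 chase 'd': 10→0 ⇒ 10;  out={2}∪out(10)={2}
  fail(9) 'abbaca': from fail(8)=18 chase 'a': 18→0 ⇒ 4;  out={1}∪out(4)={1,4}

Scan:
pos 0 'd': at 10
pos 1 'c': at 11
pos 2 'b': at 12
pos 3 'd': at 13
pos 4 'd': at 14  → match P2@[0:4]
pos 5 'd': at 10 (fail-walked)
pos 6 'c': at 11
pos 7 'b': at 12
pos 8 'd': at 13
pos 9 'c': at 11 (fail-walked)
pos 10 'b': at 12
pos 11 'd': at 13
pos 12 'd': at 14  → match P2@[8:12]
pos 13 'd': at 10 (fail-walked)
pos 14 'a': at 4 (fail-walked)  → match P4@[14:14]
pos 15 'b': at 5
pos 16 'a': at 2 (fail-walked)  → match P4@[16:16]
pos 17 'a': at 3  → match P0@[15:17],P4@[17:17],P6@[16:17]
pos 18 'b': at 5 (fail-walked)
pos 19 'b': at 6
pos 20 'a': at 7  → match P4@[20:20]
pos 21 'c': at 8
pos 22 'a': at 9  → match P1@[17:22],P4@[22:22]
pos 23 'b': at 5 (fail-walked)
pos 24 'a': at 2 (fail-walked)  → match P4@[24:24]
pos 25 'a': at 3  → match P0@[23:25],P4@[25:25],P6@[24:25]
pos 26 'b': at 5 (fail-walked)
pos 27 'a': at 2 (fail-walked)  → match P4@[27:27]
pos 28 'a': at 3  → match P0@[26:28],P4@[28:28],P6@[27:28]
pos 29 'd': at 10 (fail-walked)
pos 30 'd': at 10 (fail-walked)
pos 31 'd': at 10 (fail-walked)
pos 32 'b': at 1 (fail-walked)
pos 33 'b': at 15
pos 34 'c': at 18 (fail-walked)
pos 35 'd': at 19  → match P5@[34:35]
pos 36 'c': at 11 (fail-walked)
pos 37 'd': at 19 (fail-walked)  → match P5@[36:37]
pos 38 'c': at 11 (fail-walked)
pos 39 'b': at 12

All matches (sorted): [[4,2],[12,2],[14,4],[16,4],[17,0],[17,4],[17,6],[20,4],[22,1],[22,4],[24,4],[25,0],[25,4],[25,6],[27,4],[28,0],[28,4],[28,6],[35,5],[37,5]]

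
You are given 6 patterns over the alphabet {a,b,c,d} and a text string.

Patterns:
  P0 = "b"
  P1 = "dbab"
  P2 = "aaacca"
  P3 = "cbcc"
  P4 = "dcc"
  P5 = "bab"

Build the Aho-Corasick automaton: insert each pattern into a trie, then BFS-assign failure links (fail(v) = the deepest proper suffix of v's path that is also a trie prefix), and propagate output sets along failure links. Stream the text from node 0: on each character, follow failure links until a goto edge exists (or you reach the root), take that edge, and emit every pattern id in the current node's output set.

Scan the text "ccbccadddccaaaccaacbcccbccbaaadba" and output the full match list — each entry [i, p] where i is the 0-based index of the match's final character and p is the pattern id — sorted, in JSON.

Build automaton:
Trie nodes:
  n0 'ε': a→6 b→1 c→12 d→2
  n1 'b': a→18  ←P0
  n2 'd': b→3 c→16
  n3 'db': a→4
  n4 'dba': b→5
  n5 'dbab': ·  ←P1
  n6 'a': a→7
  n7 'aa': a→8
  n8 'aaa': c→9
  n9 'aaac': c→10
  n10 'aaacc': a→11
  n11 'aaacca': ·  ←P2
  n12 'c': b→13
  n13 'cb': c→14
  n14 'cbc': c→15
  n15 'cbcc': ·  ←P3
  n16 'dc': c→17
  n17 'dcc': ·  ←P4
  n18 'ba': b→19
  n19 'bab': ·  ←P5

Failure links (BFS by depth):
  fail(1) 'b': from fail(0)=0 chase 'b': 0 ⇒ 0;  out={0}∪out(0)={0}
  fail(2) 'd': from fail(0)=0 chase 'd': 0 ⇒ 0;  out=∅∪out(0)=∅
  fail(6) 'a': from fail(0)=0 chase 'a': 0 ⇒ 0;  out=∅∪out(0)=∅
  fail(12) 'c': from fail(0)=0 chase 'c': 0 ⇒ 0;  out=∅∪out(0)=∅
  fail(3) 'db': from fail(2)=0 chase 'b': 0 ⇒ 1;  out=∅∪out(1)={0}
  fail(7) 'aa': from fail(6)=0 chase 'a': 0 ⇒ 6;  out=∅∪out(6)=∅
  fail(13) 'cb': from fail(12)=0 chase 'b': 0 ⇒ 1;  out=∅∪out(1)={0}
  fail(16) 'dc': from fail(2)=0 chase 'c': 0 ⇒ 12;  out=∅∪out(12)=∅
  fail(18) 'ba': from fail(1)=0 chase 'a': 0 ⇒ 6;  out=∅∪out(6)=∅
  fail(4) 'dba': from fail(3)=1 chase 'a': 1 ⇒ 18;  out=∅∪out(18)=∅
  fail(8) 'aaa': from fail(7)=6 chase 'a': 6 ⇒ 7;  out=∅∪out(7)=∅
  fail(14) 'cbc': from fail(13)=1 chase 'c': 1→0 ⇒ 12;  out=∅∪out(12)=∅
  fail(17) 'dcc': from fail(16)=12 chase 'c': 12→0 ⇒ 12;  out={4}∪out(12)={4}
  fail(19) 'bab': from fail(18)=6 chase 'b': 6→0 ⇒ 1;  out={5}∪out(1)={0,5}
  fail(5) 'dbab': from fail(4)=18 chase 'b': 18 ⇒ 19;  out={1}∪out(19)={0,1,5}
  fail(9) 'aaac': from fail(8)=7 chase 'c': 7→6→0 ⇒ 12;  out=∅∪out(12)=∅
  fail(15) 'cbcc': from fail(14)=12 chase 'c': 12→0 ⇒ 12;  out={3}∪out(12)={3}
  fail(10) 'aaacc': from fail(9)=12 chase 'c': 12→0 ⇒ 12;  out=∅∪out(12)=∅
  fail(11) 'aaacca': from fail(10)=12 chase 'a': 12→0 ⇒ 6;  out={2}∪out(6)={2}

Scan:
pos 0 'c': at 12
pos 1 'c': at 12 (via fail)
pos 2 'b': at 13  ** P0@[2:2]
pos 3 'c': at 14
pos 4 'c': at 15  ** P3@[1:4]
pos 5 'a': at 6 (via fail)
pos 6 'd': at 2 (via fail)
pos 7 'd': at 2 (via fail)
pos 8 'd': at 2 (via fail)
pos 9 'c': at 16
pos 10 'c': at 17  ** P4@[8:10]
pos 11 'a': at 6 (via fail)
pos 12 'a': at 7
pos 13 'a': at 8
pos 14 'c': at 9
pos 15 'c': at 10
pos 16 'a': at 11  ** P2@[11:16]
pos 17 'a': at 7 (via fail)
pos 18 'c': at 12 (via fail)
pos 19 'b': at 13  ** P0@[19:19]
pos 20 'c': at 14
pos 21 'c': at 15  ** P3@[18:21]
pos 22 'c': at 12 (via fail)
pos 23 'b': at 13  ** P0@[23:23]
pos 24 'c': at 14
pos 25 'c': at 15  ** P3@[22:25]
pos 26 'b': at 13 (via fail)  ** P0@[26:26]
pos 27 'a': at 18 (via fail)
pos 28 'a': at 7 (via fail)
pos 29 'a': at 8
pos 30 'd': at 2 (via fail)
pos 31 'b': at 3  ** P0@[31:31]
pos 32 'a': at 4

Result: [[2,0],[4,3],[10,4],[16,2],[19,0],[21,3],[23,0],[25,3],[26,0],[31,0]]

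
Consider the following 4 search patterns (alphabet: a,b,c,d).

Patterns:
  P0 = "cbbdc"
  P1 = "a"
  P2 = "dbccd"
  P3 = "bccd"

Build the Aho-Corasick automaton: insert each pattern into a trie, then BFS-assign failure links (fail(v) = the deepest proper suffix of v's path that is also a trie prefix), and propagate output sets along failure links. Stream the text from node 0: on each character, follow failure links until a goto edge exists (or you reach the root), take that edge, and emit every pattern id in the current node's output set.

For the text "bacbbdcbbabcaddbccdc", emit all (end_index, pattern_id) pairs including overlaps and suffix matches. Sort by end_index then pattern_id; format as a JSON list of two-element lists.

Construct AC machine:
Trie nodes:
  0='ε' goto a→6 b→12 c→1 d→7
  1='c' goto b→2
  2='cb' goto b→3
  3='cbb' goto d→4
  4='cbbd' goto c→5
  5='cbbdc' goto ·  [P0 ends]
  6='a' goto ·  [P1 ends]
  7='d' goto b→8
  8='db' goto c→9
  9='dbc' goto c→10
  10='dbcc' goto d→11
  11='dbccd' goto ·  [P2 ends]
  12='b' goto c→13
  13='bc' goto c→14
  14='bcc' goto d→15
  15='bccd' goto ·  [P3 ends]

BFS fail/out derivation:
  fail(1) 'c': from fail(0)=0 chase 'c': 0 ⇒ 0;  out=∅∪out(0)=∅
  fail(6) 'a': from fail(0)=0 chase 'a': 0 ⇒ 0;  out={1}∪out(0)={1}
  fail(7) 'd': from fail(0)=0 chase 'd': 0 ⇒ 0;  out=∅∪out(0)=∅
  fail(12) 'b': from fail(0)=0 chase 'b': 0 ⇒ 0;  out=∅∪out(0)=∅
  fail(2) 'cb': from fail(1)=0 chase 'b': 0 ⇒ 12;  out=∅∪out(12)=∅
  fail(8) 'db': from fail(7)=0 chase 'b': 0 ⇒ 12;  out=∅∪out(12)=∅
  fail(13) 'bc': from fail(12)=0 chase 'c': 0 ⇒ 1;  out=∅∪out(1)=∅
  fail(3) 'cbb': from fail(2)=12 chase 'b': 12→0 ⇒ 12;  out=∅∪out(12)=∅
  fail(9) 'dbc': from fail(8)=12 chase 'c': 12 ⇒ 13;  out=∅∪out(13)=∅
  fail(14) 'bcc': from fail(13)=1 chase 'c': 1→0 ⇒ 1;  out=∅∪out(1)=∅
  fail(4) 'cbbd': from fail(3)=12 chase 'd': 12→0 ⇒ 7;  out=∅∪out(7)=∅
  fail(10) 'dbcc': from fail(9)=13 chase 'c': 13 ⇒ 14;  out=∅∪out(14)=∅
  fail(15) 'bccd': from fail(14)=1 chase 'd': 1→0 ⇒ 7;  out={3}∪out(7)={3}
  fail(5) 'cbbdc': from fail(4)=7 chase 'c': 7→0 ⇒ 1;  out={0}∪out(1)={0}
  fail(11) 'dbccd': from fail(10)=14 chase 'd': 14 ⇒ 15;  out={2}∪out(15)={2,3}

Run:
pos 0 'b': at 12
pos 1 'a': at 6 ·f  emit P1@[1:1]
pos 2 'c': at 1 ·f
pos 3 'b': at 2
pos 4 'b': at 3
pos 5 'd': at 4
pos 6 'c': at 5  emit P0@[2:6]
pos 7 'b': at 2 ·f
pos 8 'b': at 3
pos 9 'a': at 6 ·f  emit P1@[9:9]
pos 10 'b': at 12 ·f
pos 11 'c': at 13
pos 12 'a': at 6 ·f  emit P1@[12:12]
pos 13 'd': at 7 ·f
pos 14 'd': at 7 ·f
pos 15 'b': at 8
pos 16 'c': at 9
pos 17 'c': at 10
pos 18 'd': at 11  emit P2@[14:18],P3@[15:18]
pos 19 'c': at 1 ·f

All matches (sorted): [[1,1],[6,0],[9,1],[12,1],[18,2],[18,3]]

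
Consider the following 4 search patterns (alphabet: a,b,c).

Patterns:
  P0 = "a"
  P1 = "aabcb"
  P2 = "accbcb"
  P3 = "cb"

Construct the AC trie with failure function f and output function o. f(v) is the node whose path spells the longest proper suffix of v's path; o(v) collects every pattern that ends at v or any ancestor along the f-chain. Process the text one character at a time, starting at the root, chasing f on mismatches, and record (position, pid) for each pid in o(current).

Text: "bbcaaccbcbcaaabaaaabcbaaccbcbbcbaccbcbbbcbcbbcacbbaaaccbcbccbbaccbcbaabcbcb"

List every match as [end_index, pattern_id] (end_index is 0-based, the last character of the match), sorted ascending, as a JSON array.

Build:
Trie nodes:
  0='ε' goto a→1 c→11
  1='a' goto a→2 c→6  ←P0
  2='aa' goto b→3
  3='aab' goto c→4
  4='aabc' goto b→5
  5='aabcb' goto ·  ←P1
  6='ac' goto c→7
  7='acc' goto b→8
  8='accb' goto c→9
  9='accbc' goto b→10
  10='accbcb' goto ·  ←P2
  11='c' goto b→12
  12='cb' goto ·  ←P3

BFS fail/out derivation:
  fail(1) 'a': from fail(0)=0 chase 'a': 0 ⇒ 0;  out={0}∪out(0)={0}
  fail(11) 'c': from fail(0)=0 chase 'c': 0 ⇒ 0;  out=∅∪out(0)=∅
  fail(2) 'aa': from fail(1)=0 chase 'a': 0 ⇒ 1;  out=∅∪out(1)={0}
  fail(6) 'ac': from fail(1)=0 chase 'c': 0 ⇒ 11;  out=∅∪out(11)=∅
  fail(12) 'cb': from fail(11)=0 chase 'b': 0 ⇒ 0;  out={3}∪out(0)={3}
  fail(3) 'aab': from fail(2)=1 chase 'b': 1→0 ⇒ 0;  out=∅∪out(0)=∅
  fail(7) 'acc': from fail(6)=11 chase 'c': 11→0 ⇒ 11;  out=∅∪out(11)=∅
  fail(4) 'aabc': from fail(3)=0 chase 'c': 0 ⇒ 11;  out=∅∪out(11)=∅
  fail(8) 'accb': from fail(7)=11 chase 'b': 11 ⇒ 12;  out=∅∪out(12)={3}
  fail(5) 'aabcb': from fail(4)=11 chase 'b': 11 ⇒ 12;  out={1}∪out(12)={1,3}
  fail(9) 'accbc': from fail(8)=12 chase 'c': 12→0 ⇒ 11;  out=∅∪out(11)=∅
  fail(10) 'accbcb': from fail(9)=11 chase 'b': 11 ⇒ 12;  out={2}∪out(12)={2,3}

Scan:
i=0 'b': node 0→0
i=1 'b': node 0→0
i=2 'c': node 0→11
i=3 'a': node 11→1 ·f  emit P0@[3:3]
i=4 'a': node 1→2  emit P0@[4:4]
i=5 'c': node 2→6 ·f
i=6 'c': node 6→7
i=7 'b': node 7→8  emit P3@[6:7]
i=8 'c': node 8→9
i=9 'b': node 9→10  emit P2@[4:9],P3@[8:9]
i=10 'c': node 10→11 ·f
i=11 'a': node 11→1 ·f  emit P0@[11:11]
i=12 'a': node 1→2  emit P0@[12:12]
i=13 'a': node 2→2 ·f  emit P0@[13:13]
i=14 'b': node 2→3
i=15 'a': node 3→1 ·f  emit P0@[15:15]
i=16 'a': node 1→2  emit P0@[16:16]
i=17 'a': node 2→2 ·f  emit P0@[17:17]
i=18 'a': node 2→2 ·f  emit P0@[18:18]
i=19 'b': node 2→3
i=20 'c': node 3→4
i=21 'b': node 4→5  emit P1@[17:21],P3@[20:21]
i=22 'a': node 5→1 ·f  emit P0@[22:22]
i=23 'a': node 1→2  emit P0@[23:23]
i=24 'c': node 2→6 ·f
i=25 'c': node 6→7
i=26 'b': node 7→8  emit P3@[25:26]
i=27 'c': node 8→9
i=28 'b': node 9→10  emit P2@[23:28],P3@[27:28]
i=29 'b': node 10→0 ·f
i=30 'c': node 0→11
i=31 'b': node 11→12  emit P3@[30:31]
i=32 'a': node 12→1 ·f  emit P0@[32:32]
i=33 'c': node 1→6
i=34 'c': node 6→7
i=35 'b': node 7→8  emit P3@[34:35]
i=36 'c': node 8→9
i=37 'b': node 9→10  emit P2@[32:37],P3@[36:37]
i=38 'b': node 10→0 ·f
i=39 'b': node 0→0
i=40 'c': node 0→11
i=41 'b': node 11→12  emit P3@[40:41]
i=42 'c': node 12→11 ·f
i=43 'b': node 11→12  emit P3@[42:43]
i=44 'b': node 12→0 ·f
i=45 'c': node 0→11
i=46 'a': node 11→1 ·f  emit P0@[46:46]
i=47 'c': node 1→6
i=48 'b': node 6→12 ·f  emit P3@[47:48]
i=49 'b': node 12→0 ·f
i=50 'a': node 0→1  emit P0@[50:50]
i=51 'a': node 1→2  emit P0@[51:51]
i=52 'a': node 2→2 ·f  emit P0@[52:52]
i=53 'c': node 2→6 ·f
i=54 'c': node 6→7
i=55 'b': node 7→8  emit P3@[54:55]
i=56 'c': node 8→9
i=57 'b': node 9→10  emit P2@[52:57],P3@[56:57]
i=58 'c': node 10→11 ·f
i=59 'c': node 11→11 ·f
i=60 'b': node 11→12  emit P3@[59:60]
i=61 'b': node 12→0 ·f
i=62 'a': node 0→1  emit P0@[62:62]
i=63 'c': node 1→6
i=64 'c': node 6→7
i=65 'b': node 7→8  emit P3@[64:65]
i=66 'c': node 8→9
i=67 'b': node 9→10  emit P2@[62:67],P3@[66:67]
i=68 'a': node 10→1 ·f  emit P0@[68:68]
i=69 'a': node 1→2  emit P0@[69:69]
i=70 'b': node 2→3
i=71 'c': node 3→4
i=72 'b': node 4→5  emit P1@[68:72],P3@[71:72]
i=73 'c': node 5→11 ·f
i=74 'b': node 11→12  emit P3@[73:74]

All matches (sorted): [[3,0],[4,0],[7,3],[9,2],[9,3],[11,0],[12,0],[13,0],[15,0],[16,0],[17,0],[18,0],[21,1],[21,3],[22,0],[23,0],[26,3],[28,2],[28,3],[31,3],[32,0],[35,3],[37,2],[37,3],[41,3],[43,3],[46,0],[48,3],[50,0],[51,0],[52,0],[55,3],[57,2],[57,3],[60,3],[62,0],[65,3],[67,2],[67,3],[68,0],[69,0],[72,1],[72,3],[74,3]]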